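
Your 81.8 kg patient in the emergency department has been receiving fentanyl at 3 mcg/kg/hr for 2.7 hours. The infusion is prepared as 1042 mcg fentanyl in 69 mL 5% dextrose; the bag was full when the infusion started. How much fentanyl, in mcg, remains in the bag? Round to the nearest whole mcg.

379 mcg

Dose = 3 mcg/kg/hr × 81.8 kg = 245.4 mcg/hr
Concentration = 1042 mcg ÷ 69 mL = 15.10145 mcg/mL
Rate = 245.4 mcg/hr ÷ 15.10145 mcg/mL = 16.2501 mL/hr
Volume infused = 16.2501 mL/hr × 2.7 hr = 43.87526 mL
Volume remaining = 69 − 43.87526 = 25.12474 mL
Drug remaining = 25.12474 mL × 15.10145 mcg/mL = 379.42 mcg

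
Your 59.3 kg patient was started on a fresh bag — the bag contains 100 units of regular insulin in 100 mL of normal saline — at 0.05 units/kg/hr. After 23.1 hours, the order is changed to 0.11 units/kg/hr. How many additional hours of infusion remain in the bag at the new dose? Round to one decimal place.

4.8 hours

Initial rate:
Dose = 0.05 units/kg/hr × 59.3 kg = 2.965 units/hr
Concentration = 100 units ÷ 100 mL = 1 units/mL
Rate = 2.965 units/hr ÷ 1 units/mL = 2.965 mL/hr
Volume infused so far = 2.965 mL/hr × 23.1 hr = 68.4915 mL
Volume remaining = 100 − 68.4915 = 31.5085 mL
New rate:
Dose = 0.11 units/kg/hr × 59.3 kg = 6.523 units/hr
Rate = 6.523 units/hr ÷ 1 units/mL = 6.523 mL/hr
Time remaining = 31.5085 mL ÷ 6.523 mL/hr = 4.830369 hr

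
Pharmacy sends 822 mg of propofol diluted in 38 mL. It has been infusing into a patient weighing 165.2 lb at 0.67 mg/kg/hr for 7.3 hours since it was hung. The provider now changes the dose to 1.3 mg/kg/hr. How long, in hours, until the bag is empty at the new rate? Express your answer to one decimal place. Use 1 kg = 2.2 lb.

Initial rate:
Weight = 165.2 lb ÷ 2.2 lb/kg = 75.09091 kg
Dose = 0.67 mg/kg/hr × 75.09091 kg = 50.31091 mg/hr
Concentration = 822 mg ÷ 38 mL = 21.63158 mg/mL
Rate = 50.31091 mg/hr ÷ 21.63158 mg/mL = 2.325808 mL/hr
Volume infused so far = 2.325808 mL/hr × 7.3 hr = 16.9784 mL
Volume remaining = 38 − 16.9784 = 21.0216 mL
New rate:
Dose = 1.3 mg/kg/hr × 75.09091 kg = 97.61818 mg/hr
Rate = 97.61818 mg/hr ÷ 21.63158 mg/mL = 4.512763 mL/hr
Time remaining = 21.0216 mL ÷ 4.512763 mL/hr = 4.658255 hr

4.7 hours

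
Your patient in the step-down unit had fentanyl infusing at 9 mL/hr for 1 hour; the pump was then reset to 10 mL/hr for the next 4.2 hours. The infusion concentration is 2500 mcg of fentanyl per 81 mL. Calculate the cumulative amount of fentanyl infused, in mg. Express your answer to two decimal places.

Concentration = 2500 mcg ÷ 81 mL = 30.8642 mcg/mL
Stage 1: 9 mL/hr × 1 hr = 9 mL → 9 mL × 30.8642 mcg/mL = 277.7778 mcg
Stage 2: 10 mL/hr × 4.2 hr = 42 mL → 42 mL × 30.8642 mcg/mL = 1296.296 mcg
Total = 277.7778 + 1296.296 = 1574.074 mcg = 1.574074 mg

1.57 mg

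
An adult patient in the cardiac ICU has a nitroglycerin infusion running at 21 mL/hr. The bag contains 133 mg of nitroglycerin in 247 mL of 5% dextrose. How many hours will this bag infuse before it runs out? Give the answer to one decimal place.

Duration = 247 mL ÷ 21 mL/hr = 11.7619 hr

11.8 hours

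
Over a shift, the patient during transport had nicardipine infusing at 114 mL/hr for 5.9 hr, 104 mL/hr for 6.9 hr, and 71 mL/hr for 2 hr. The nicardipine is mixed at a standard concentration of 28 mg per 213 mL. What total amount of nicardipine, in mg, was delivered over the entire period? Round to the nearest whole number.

Concentration = 28 mg ÷ 213 mL = 0.1314554 mg/mL
Stage 1: 114 mL/hr × 5.9 hr = 672.6 mL → 672.6 mL × 0.1314554 mg/mL = 88.4169 mg
Stage 2: 104 mL/hr × 6.9 hr = 717.6 mL → 717.6 mL × 0.1314554 mg/mL = 94.33239 mg
Stage 3: 71 mL/hr × 2 hr = 142 mL → 142 mL × 0.1314554 mg/mL = 18.66667 mg
Total = 88.4169 + 94.33239 + 18.66667 = 201.416 mg

201 mg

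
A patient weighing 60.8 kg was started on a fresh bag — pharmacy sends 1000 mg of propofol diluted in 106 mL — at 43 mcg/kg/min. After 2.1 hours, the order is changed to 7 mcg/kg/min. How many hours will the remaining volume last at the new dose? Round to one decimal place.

26.3 hours

Initial rate:
Dose = 43 mcg/kg/min × 60.8 kg = 2614.4 mcg/min
2614.4 mcg/min × 60 min/hr = 156864 mcg/hr
Concentration = 1000 mg ÷ 106 mL = 9.433962 mg/mL = 9433.962 mcg/mL
Rate = 156864 mcg/hr ÷ 9433.962 mcg/mL = 16.62758 mL/hr
Volume infused so far = 16.62758 mL/hr × 2.1 hr = 34.91793 mL
Volume remaining = 106 − 34.91793 = 71.08207 mL
New rate:
Dose = 7 mcg/kg/min × 60.8 kg = 425.6 mcg/min
425.6 mcg/min × 60 min/hr = 25536 mcg/hr
Rate = 25536 mcg/hr ÷ 9433.962 mcg/mL = 2.706816 mL/hr
Time remaining = 71.08207 mL ÷ 2.706816 mL/hr = 26.2604 hr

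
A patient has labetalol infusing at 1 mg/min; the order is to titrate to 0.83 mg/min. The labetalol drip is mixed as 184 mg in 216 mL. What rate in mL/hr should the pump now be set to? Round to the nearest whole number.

58 mL/hr

0.83 mg/min × 60 min/hr = 49.8 mg/hr
Concentration = 184 mg ÷ 216 mL = 0.8518519 mg/mL
Rate = 49.8 mg/hr ÷ 0.8518519 mg/mL = 58.46087 mL/hr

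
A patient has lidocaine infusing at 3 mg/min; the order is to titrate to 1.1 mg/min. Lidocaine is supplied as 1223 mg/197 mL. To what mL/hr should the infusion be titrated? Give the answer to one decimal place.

10.6 mL/hr

1.1 mg/min × 60 min/hr = 66 mg/hr
Concentration = 1223 mg ÷ 197 mL = 6.208122 mg/mL
Rate = 66 mg/hr ÷ 6.208122 mg/mL = 10.63123 mL/hr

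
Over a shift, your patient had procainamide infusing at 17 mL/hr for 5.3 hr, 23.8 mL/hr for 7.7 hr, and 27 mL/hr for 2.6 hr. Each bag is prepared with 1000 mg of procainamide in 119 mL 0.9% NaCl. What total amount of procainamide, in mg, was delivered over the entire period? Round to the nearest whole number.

2887 mg

Concentration = 1000 mg ÷ 119 mL = 8.403361 mg/mL
Stage 1: 17 mL/hr × 5.3 hr = 90.1 mL → 90.1 mL × 8.403361 mg/mL = 757.1429 mg
Stage 2: 23.8 mL/hr × 7.7 hr = 183.26 mL → 183.26 mL × 8.403361 mg/mL = 1540 mg
Stage 3: 27 mL/hr × 2.6 hr = 70.2 mL → 70.2 mL × 8.403361 mg/mL = 589.916 mg
Total = 757.1429 + 1540 + 589.916 = 2887.059 mg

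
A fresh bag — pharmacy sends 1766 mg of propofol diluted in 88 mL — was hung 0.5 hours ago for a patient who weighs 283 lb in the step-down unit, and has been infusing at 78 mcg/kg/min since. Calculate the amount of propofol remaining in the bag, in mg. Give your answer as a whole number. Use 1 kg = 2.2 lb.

1465 mg

Weight = 283 lb ÷ 2.2 lb/kg = 128.6364 kg
Dose = 78 mcg/kg/min × 128.6364 kg = 10033.64 mcg/min
10033.64 mcg/min × 60 min/hr = 602018.2 mcg/hr
Concentration = 1766 mg ÷ 88 mL = 20.06818 mg/mL = 20068.18 mcg/mL
Rate = 602018.2 mcg/hr ÷ 20068.18 mcg/mL = 29.99864 mL/hr
Volume infused = 29.99864 mL/hr × 0.5 hr = 14.99932 mL
Volume remaining = 88 − 14.99932 = 73.00068 mL
Drug remaining = 73.00068 mL × 20068.18 mcg/mL = 1464991 mcg = 1464.991 mg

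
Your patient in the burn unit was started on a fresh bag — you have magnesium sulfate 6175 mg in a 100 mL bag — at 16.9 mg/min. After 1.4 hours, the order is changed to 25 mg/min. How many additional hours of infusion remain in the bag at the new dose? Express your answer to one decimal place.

3.2 hours

Initial rate:
16.9 mg/min × 60 min/hr = 1014 mg/hr
Concentration = 6175 mg ÷ 100 mL = 61.75 mg/mL
Rate = 1014 mg/hr ÷ 61.75 mg/mL = 16.42105 mL/hr
Volume infused so far = 16.42105 mL/hr × 1.4 hr = 22.98947 mL
Volume remaining = 100 − 22.98947 = 77.01053 mL
New rate:
25 mg/min × 60 min/hr = 1500 mg/hr
Rate = 1500 mg/hr ÷ 61.75 mg/mL = 24.2915 mL/hr
Time remaining = 77.01053 mL ÷ 24.2915 mL/hr = 3.170267 hr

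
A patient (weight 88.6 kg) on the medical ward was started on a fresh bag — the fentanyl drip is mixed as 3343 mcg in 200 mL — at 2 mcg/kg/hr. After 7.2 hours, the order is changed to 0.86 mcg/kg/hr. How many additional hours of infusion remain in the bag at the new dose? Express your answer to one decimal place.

27.1 hours

Initial rate:
Dose = 2 mcg/kg/hr × 88.6 kg = 177.2 mcg/hr
Concentration = 3343 mcg ÷ 200 mL = 16.715 mcg/mL
Rate = 177.2 mcg/hr ÷ 16.715 mcg/mL = 10.60126 mL/hr
Volume infused so far = 10.60126 mL/hr × 7.2 hr = 76.32905 mL
Volume remaining = 200 − 76.32905 = 123.671 mL
New rate:
Dose = 0.86 mcg/kg/hr × 88.6 kg = 76.196 mcg/hr
Rate = 76.196 mcg/hr ÷ 16.715 mcg/mL = 4.55854 mL/hr
Time remaining = 123.671 mL ÷ 4.55854 mL/hr = 27.12951 hr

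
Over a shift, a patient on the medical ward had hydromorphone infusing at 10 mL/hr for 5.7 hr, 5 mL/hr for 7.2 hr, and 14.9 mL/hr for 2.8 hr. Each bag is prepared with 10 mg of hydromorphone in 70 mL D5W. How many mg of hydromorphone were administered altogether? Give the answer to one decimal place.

19.2 mg

Concentration = 10 mg ÷ 70 mL = 0.1428571 mg/mL
Stage 1: 10 mL/hr × 5.7 hr = 57 mL → 57 mL × 0.1428571 mg/mL = 8.142857 mg
Stage 2: 5 mL/hr × 7.2 hr = 36 mL → 36 mL × 0.1428571 mg/mL = 5.142857 mg
Stage 3: 14.9 mL/hr × 2.8 hr = 41.72 mL → 41.72 mL × 0.1428571 mg/mL = 5.96 mg
Total = 8.142857 + 5.142857 + 5.96 = 19.24571 mg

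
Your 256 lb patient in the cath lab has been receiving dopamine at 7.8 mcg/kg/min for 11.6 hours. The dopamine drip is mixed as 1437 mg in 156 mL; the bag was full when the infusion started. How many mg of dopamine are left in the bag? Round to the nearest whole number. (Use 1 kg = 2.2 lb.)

Weight = 256 lb ÷ 2.2 lb/kg = 116.3636 kg
Dose = 7.8 mcg/kg/min × 116.3636 kg = 907.6364 mcg/min
907.6364 mcg/min × 60 min/hr = 54458.18 mcg/hr
Concentration = 1437 mg ÷ 156 mL = 9.211538 mg/mL = 9211.538 mcg/mL
Rate = 54458.18 mcg/hr ÷ 9211.538 mcg/mL = 5.911953 mL/hr
Volume infused = 5.911953 mL/hr × 11.6 hr = 68.57865 mL
Volume remaining = 156 − 68.57865 = 87.42135 mL
Drug remaining = 87.42135 mL × 9211.538 mcg/mL = 805285.1 mcg = 805.2851 mg

805 mg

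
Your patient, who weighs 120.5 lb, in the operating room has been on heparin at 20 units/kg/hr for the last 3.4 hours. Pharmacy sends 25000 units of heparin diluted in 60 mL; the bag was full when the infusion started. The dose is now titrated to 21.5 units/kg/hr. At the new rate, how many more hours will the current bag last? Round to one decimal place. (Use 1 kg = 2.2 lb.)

Initial rate:
Weight = 120.5 lb ÷ 2.2 lb/kg = 54.77273 kg
Dose = 20 units/kg/hr × 54.77273 kg = 1095.455 units/hr
Concentration = 25000 units ÷ 60 mL = 416.6667 units/mL
Rate = 1095.455 units/hr ÷ 416.6667 units/mL = 2.629091 mL/hr
Volume infused so far = 2.629091 mL/hr × 3.4 hr = 8.938909 mL
Volume remaining = 60 − 8.938909 = 51.06109 mL
New rate:
Dose = 21.5 units/kg/hr × 54.77273 kg = 1177.614 units/hr
Rate = 1177.614 units/hr ÷ 416.6667 units/mL = 2.826273 mL/hr
Time remaining = 51.06109 mL ÷ 2.826273 mL/hr = 18.06658 hr

18.1 hours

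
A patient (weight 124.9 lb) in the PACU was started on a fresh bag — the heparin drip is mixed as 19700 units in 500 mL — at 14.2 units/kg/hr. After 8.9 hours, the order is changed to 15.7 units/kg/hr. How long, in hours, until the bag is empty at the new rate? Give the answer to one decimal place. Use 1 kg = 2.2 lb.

14.1 hours

Initial rate:
Weight = 124.9 lb ÷ 2.2 lb/kg = 56.77273 kg
Dose = 14.2 units/kg/hr × 56.77273 kg = 806.1727 units/hr
Concentration = 19700 units ÷ 500 mL = 39.4 units/mL
Rate = 806.1727 units/hr ÷ 39.4 units/mL = 20.46124 mL/hr
Volume infused so far = 20.46124 mL/hr × 8.9 hr = 182.105 mL
Volume remaining = 500 − 182.105 = 317.895 mL
New rate:
Dose = 15.7 units/kg/hr × 56.77273 kg = 891.3318 units/hr
Rate = 891.3318 units/hr ÷ 39.4 units/mL = 22.62263 mL/hr
Time remaining = 317.895 mL ÷ 22.62263 mL/hr = 14.05208 hr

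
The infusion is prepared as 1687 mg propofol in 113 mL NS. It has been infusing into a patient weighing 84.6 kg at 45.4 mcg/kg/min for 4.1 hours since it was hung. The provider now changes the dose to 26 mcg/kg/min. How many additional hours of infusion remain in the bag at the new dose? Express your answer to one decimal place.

5.6 hours

Initial rate:
Dose = 45.4 mcg/kg/min × 84.6 kg = 3840.84 mcg/min
3840.84 mcg/min × 60 min/hr = 230450.4 mcg/hr
Concentration = 1687 mg ÷ 113 mL = 14.9292 mg/mL = 14929.2 mcg/mL
Rate = 230450.4 mcg/hr ÷ 14929.2 mcg/mL = 15.43622 mL/hr
Volume infused so far = 15.43622 mL/hr × 4.1 hr = 63.28848 mL
Volume remaining = 113 − 63.28848 = 49.71152 mL
New rate:
Dose = 26 mcg/kg/min × 84.6 kg = 2199.6 mcg/min
2199.6 mcg/min × 60 min/hr = 131976 mcg/hr
Rate = 131976 mcg/hr ÷ 14929.2 mcg/mL = 8.840123 mL/hr
Time remaining = 49.71152 mL ÷ 8.840123 mL/hr = 5.623396 hr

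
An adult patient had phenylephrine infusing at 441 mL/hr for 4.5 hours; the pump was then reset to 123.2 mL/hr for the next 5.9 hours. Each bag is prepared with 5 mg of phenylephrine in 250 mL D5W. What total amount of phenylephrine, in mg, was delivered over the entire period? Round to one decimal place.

54.2 mg

Concentration = 5 mg ÷ 250 mL = 0.02 mg/mL
Stage 1: 441 mL/hr × 4.5 hr = 1984.5 mL → 1984.5 mL × 0.02 mg/mL = 39.69 mg
Stage 2: 123.2 mL/hr × 5.9 hr = 726.88 mL → 726.88 mL × 0.02 mg/mL = 14.5376 mg
Total = 39.69 + 14.5376 = 54.2276 mg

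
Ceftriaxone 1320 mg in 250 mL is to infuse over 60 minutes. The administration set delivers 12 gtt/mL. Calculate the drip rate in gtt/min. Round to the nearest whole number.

250 mL ÷ (60 min) = 4.166667 mL/min
4.166667 mL/min × 12 gtt/mL = 50 gtt/min

50 gtt/min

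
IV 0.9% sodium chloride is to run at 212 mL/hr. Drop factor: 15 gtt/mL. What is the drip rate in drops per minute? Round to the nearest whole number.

53 gtt/min

212 mL/hr ÷ 60 min/hr = 3.533333 mL/min
3.533333 mL/min × 15 gtt/mL = 53 gtt/min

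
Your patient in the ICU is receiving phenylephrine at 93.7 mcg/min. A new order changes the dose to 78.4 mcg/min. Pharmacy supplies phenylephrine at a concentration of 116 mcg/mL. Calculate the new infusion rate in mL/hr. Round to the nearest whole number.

78.4 mcg/min × 60 min/hr = 4704 mcg/hr
Rate = 4704 mcg/hr ÷ 116 mcg/mL = 40.55172 mL/hr

41 mL/hr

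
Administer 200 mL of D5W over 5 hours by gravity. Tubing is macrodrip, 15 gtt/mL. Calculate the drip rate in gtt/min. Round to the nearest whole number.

10 gtt/min

200 mL ÷ (5 hr × 60 = 300 min) = 0.6666667 mL/min
0.6666667 mL/min × 15 gtt/mL = 10 gtt/min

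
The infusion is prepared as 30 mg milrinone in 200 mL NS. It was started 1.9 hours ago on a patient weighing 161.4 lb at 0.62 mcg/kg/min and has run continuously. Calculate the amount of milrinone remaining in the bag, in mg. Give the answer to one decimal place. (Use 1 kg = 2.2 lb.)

Weight = 161.4 lb ÷ 2.2 lb/kg = 73.36364 kg
Dose = 0.62 mcg/kg/min × 73.36364 kg = 45.48545 mcg/min
45.48545 mcg/min × 60 min/hr = 2729.127 mcg/hr
Concentration = 30 mg ÷ 200 mL = 0.15 mg/mL = 150 mcg/mL
Rate = 2729.127 mcg/hr ÷ 150 mcg/mL = 18.19418 mL/hr
Volume infused = 18.19418 mL/hr × 1.9 hr = 34.56895 mL
Volume remaining = 200 − 34.56895 = 165.4311 mL
Drug remaining = 165.4311 mL × 150 mcg/mL = 24814.66 mcg = 24.81466 mg

24.8 mg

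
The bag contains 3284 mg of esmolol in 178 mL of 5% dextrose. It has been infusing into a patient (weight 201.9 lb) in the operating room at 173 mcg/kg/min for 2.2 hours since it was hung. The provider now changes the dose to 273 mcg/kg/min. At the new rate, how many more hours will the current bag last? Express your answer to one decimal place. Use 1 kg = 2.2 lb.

Initial rate:
Weight = 201.9 lb ÷ 2.2 lb/kg = 91.77273 kg
Dose = 173 mcg/kg/min × 91.77273 kg = 15876.68 mcg/min
15876.68 mcg/min × 60 min/hr = 952600.9 mcg/hr
Concentration = 3284 mg ÷ 178 mL = 18.44944 mg/mL = 18449.44 mcg/mL
Rate = 952600.9 mcg/hr ÷ 18449.44 mcg/mL = 51.63306 mL/hr
Volume infused so far = 51.63306 mL/hr × 2.2 hr = 113.5927 mL
Volume remaining = 178 − 113.5927 = 64.40727 mL
New rate:
Dose = 273 mcg/kg/min × 91.77273 kg = 25053.95 mcg/min
25053.95 mcg/min × 60 min/hr = 1503237 mcg/hr
Rate = 1503237 mcg/hr ÷ 18449.44 mcg/mL = 81.47876 mL/hr
Time remaining = 64.40727 mL ÷ 81.47876 mL/hr = 0.7904793 hr

0.8 hours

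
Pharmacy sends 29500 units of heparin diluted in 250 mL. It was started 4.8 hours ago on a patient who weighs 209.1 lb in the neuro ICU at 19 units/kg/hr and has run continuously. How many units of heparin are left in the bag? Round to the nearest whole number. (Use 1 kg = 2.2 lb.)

20832 units

Weight = 209.1 lb ÷ 2.2 lb/kg = 95.04545 kg
Dose = 19 units/kg/hr × 95.04545 kg = 1805.864 units/hr
Concentration = 29500 units ÷ 250 mL = 118 units/mL
Rate = 1805.864 units/hr ÷ 118 units/mL = 15.30393 mL/hr
Volume infused = 15.30393 mL/hr × 4.8 hr = 73.45886 mL
Volume remaining = 250 − 73.45886 = 176.5411 mL
Drug remaining = 176.5411 mL × 118 units/mL = 20831.85 units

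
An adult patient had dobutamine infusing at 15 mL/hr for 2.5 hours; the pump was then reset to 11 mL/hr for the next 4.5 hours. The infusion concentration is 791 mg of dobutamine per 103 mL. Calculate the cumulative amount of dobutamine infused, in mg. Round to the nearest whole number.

668 mg

Concentration = 791 mg ÷ 103 mL = 7.679612 mg/mL
Stage 1: 15 mL/hr × 2.5 hr = 37.5 mL → 37.5 mL × 7.679612 mg/mL = 287.9854 mg
Stage 2: 11 mL/hr × 4.5 hr = 49.5 mL → 49.5 mL × 7.679612 mg/mL = 380.1408 mg
Total = 287.9854 + 380.1408 = 668.1262 mg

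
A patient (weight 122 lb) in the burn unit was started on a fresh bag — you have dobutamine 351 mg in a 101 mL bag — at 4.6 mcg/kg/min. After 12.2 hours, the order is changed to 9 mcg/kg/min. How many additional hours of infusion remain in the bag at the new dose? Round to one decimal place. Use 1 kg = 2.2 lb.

5.5 hours

Initial rate:
Weight = 122 lb ÷ 2.2 lb/kg = 55.45455 kg
Dose = 4.6 mcg/kg/min × 55.45455 kg = 255.0909 mcg/min
255.0909 mcg/min × 60 min/hr = 15305.45 mcg/hr
Concentration = 351 mg ÷ 101 mL = 3.475248 mg/mL = 3475.248 mcg/mL
Rate = 15305.45 mcg/hr ÷ 3475.248 mcg/mL = 4.404134 mL/hr
Volume infused so far = 4.404134 mL/hr × 12.2 hr = 53.73043 mL
Volume remaining = 101 − 53.73043 = 47.26957 mL
New rate:
Dose = 9 mcg/kg/min × 55.45455 kg = 499.0909 mcg/min
499.0909 mcg/min × 60 min/hr = 29945.45 mcg/hr
Rate = 29945.45 mcg/hr ÷ 3475.248 mcg/mL = 8.616783 mL/hr
Time remaining = 47.26957 mL ÷ 8.616783 mL/hr = 5.485756 hr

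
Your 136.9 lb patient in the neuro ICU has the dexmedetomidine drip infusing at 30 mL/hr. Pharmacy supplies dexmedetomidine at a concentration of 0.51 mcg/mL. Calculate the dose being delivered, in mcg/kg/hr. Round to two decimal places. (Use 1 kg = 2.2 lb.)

Weight = 136.9 lb ÷ 2.2 lb/kg = 62.22727 kg
Drug rate = 30 mL/hr × 0.51 mcg/mL = 15.3 mcg/hr
15.3 mcg/hr ÷ 62.22727 kg = 0.2458729 mcg/kg/hr

0.25 mcg/kg/hr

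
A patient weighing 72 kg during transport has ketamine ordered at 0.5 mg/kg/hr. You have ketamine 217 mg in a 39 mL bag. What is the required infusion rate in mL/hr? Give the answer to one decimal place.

Dose = 0.5 mg/kg/hr × 72 kg = 36 mg/hr
Concentration = 217 mg ÷ 39 mL = 5.564103 mg/mL
Rate = 36 mg/hr ÷ 5.564103 mg/mL = 6.470046 mL/hr

6.5 mL/hr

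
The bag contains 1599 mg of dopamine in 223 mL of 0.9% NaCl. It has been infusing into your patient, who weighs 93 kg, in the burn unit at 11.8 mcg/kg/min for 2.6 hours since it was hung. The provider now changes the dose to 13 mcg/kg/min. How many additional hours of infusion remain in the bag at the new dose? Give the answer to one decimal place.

Initial rate:
Dose = 11.8 mcg/kg/min × 93 kg = 1097.4 mcg/min
1097.4 mcg/min × 60 min/hr = 65844 mcg/hr
Concentration = 1599 mg ÷ 223 mL = 7.170404 mg/mL = 7170.404 mcg/mL
Rate = 65844 mcg/hr ÷ 7170.404 mcg/mL = 9.182747 mL/hr
Volume infused so far = 9.182747 mL/hr × 2.6 hr = 23.87514 mL
Volume remaining = 223 − 23.87514 = 199.1249 mL
New rate:
Dose = 13 mcg/kg/min × 93 kg = 1209 mcg/min
1209 mcg/min × 60 min/hr = 72540 mcg/hr
Rate = 72540 mcg/hr ÷ 7170.404 mcg/mL = 10.11659 mL/hr
Time remaining = 199.1249 mL ÷ 10.11659 mL/hr = 19.68301 hr

19.7 hours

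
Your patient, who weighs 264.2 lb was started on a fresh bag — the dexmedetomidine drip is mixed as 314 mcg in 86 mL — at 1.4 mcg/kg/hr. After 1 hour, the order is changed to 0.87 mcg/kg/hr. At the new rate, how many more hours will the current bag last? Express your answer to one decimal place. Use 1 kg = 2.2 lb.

1.4 hours

Initial rate:
Weight = 264.2 lb ÷ 2.2 lb/kg = 120.0909 kg
Dose = 1.4 mcg/kg/hr × 120.0909 kg = 168.1273 mcg/hr
Concentration = 314 mcg ÷ 86 mL = 3.651163 mcg/mL
Rate = 168.1273 mcg/hr ÷ 3.651163 mcg/mL = 46.0476 mL/hr
Volume infused so far = 46.0476 mL/hr × 1 hr = 46.0476 mL
Volume remaining = 86 − 46.0476 = 39.9524 mL
New rate:
Dose = 0.87 mcg/kg/hr × 120.0909 kg = 104.4791 mcg/hr
Rate = 104.4791 mcg/hr ÷ 3.651163 mcg/mL = 28.61529 mL/hr
Time remaining = 39.9524 mL ÷ 28.61529 mL/hr = 1.396191 hr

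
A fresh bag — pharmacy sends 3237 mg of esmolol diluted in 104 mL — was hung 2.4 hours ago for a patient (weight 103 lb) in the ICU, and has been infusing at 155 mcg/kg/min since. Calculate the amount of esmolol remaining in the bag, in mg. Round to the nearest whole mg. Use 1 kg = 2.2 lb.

Weight = 103 lb ÷ 2.2 lb/kg = 46.81818 kg
Dose = 155 mcg/kg/min × 46.81818 kg = 7256.818 mcg/min
7256.818 mcg/min × 60 min/hr = 435409.1 mcg/hr
Concentration = 3237 mg ÷ 104 mL = 31.125 mg/mL = 31125 mcg/mL
Rate = 435409.1 mcg/hr ÷ 31125 mcg/mL = 13.98905 mL/hr
Volume infused = 13.98905 mL/hr × 2.4 hr = 33.57371 mL
Volume remaining = 104 − 33.57371 = 70.42629 mL
Drug remaining = 70.42629 mL × 31125 mcg/mL = 2192018 mcg = 2192.018 mg

2192 mg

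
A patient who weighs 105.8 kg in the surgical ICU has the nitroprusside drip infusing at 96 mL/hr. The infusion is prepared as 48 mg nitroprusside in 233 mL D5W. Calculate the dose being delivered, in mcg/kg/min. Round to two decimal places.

Concentration = 48 mg ÷ 233 mL = 0.2060086 mg/mL = 206.0086 mcg/mL
Drug rate = 96 mL/hr × 206.0086 mcg/mL = 19776.82 mcg/hr
19776.82 mcg/hr ÷ 60 min/hr = 329.6137 mcg/min
329.6137 mcg/min ÷ 105.8 kg = 3.115442 mcg/kg/min

3.12 mcg/kg/min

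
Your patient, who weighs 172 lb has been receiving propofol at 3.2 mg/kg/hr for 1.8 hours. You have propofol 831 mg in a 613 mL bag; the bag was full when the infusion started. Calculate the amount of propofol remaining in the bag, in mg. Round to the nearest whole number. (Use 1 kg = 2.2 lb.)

Weight = 172 lb ÷ 2.2 lb/kg = 78.18182 kg
Dose = 3.2 mg/kg/hr × 78.18182 kg = 250.1818 mg/hr
Concentration = 831 mg ÷ 613 mL = 1.355628 mg/mL
Rate = 250.1818 mg/hr ÷ 1.355628 mg/mL = 184.5505 mL/hr
Volume infused = 184.5505 mL/hr × 1.8 hr = 332.1909 mL
Volume remaining = 613 − 332.1909 = 280.8091 mL
Drug remaining = 280.8091 mL × 1.355628 mg/mL = 380.6727 mg

381 mg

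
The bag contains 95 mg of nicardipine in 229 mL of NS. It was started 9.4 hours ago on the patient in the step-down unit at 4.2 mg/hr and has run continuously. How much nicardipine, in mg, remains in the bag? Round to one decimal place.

55.5 mg

Concentration = 95 mg ÷ 229 mL = 0.4148472 mg/mL
Rate = 4.2 mg/hr ÷ 0.4148472 mg/mL = 10.12421 mL/hr
Volume infused = 10.12421 mL/hr × 9.4 hr = 95.16758 mL
Volume remaining = 229 − 95.16758 = 133.8324 mL
Drug remaining = 133.8324 mL × 0.4148472 mg/mL = 55.52 mg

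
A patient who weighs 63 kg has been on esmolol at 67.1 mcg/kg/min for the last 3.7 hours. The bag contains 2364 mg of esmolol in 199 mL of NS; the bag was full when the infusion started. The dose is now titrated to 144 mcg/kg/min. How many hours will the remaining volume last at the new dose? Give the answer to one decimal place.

2.6 hours

Initial rate:
Dose = 67.1 mcg/kg/min × 63 kg = 4227.3 mcg/min
4227.3 mcg/min × 60 min/hr = 253638 mcg/hr
Concentration = 2364 mg ÷ 199 mL = 11.8794 mg/mL = 11879.4 mcg/mL
Rate = 253638 mcg/hr ÷ 11879.4 mcg/mL = 21.35108 mL/hr
Volume infused so far = 21.35108 mL/hr × 3.7 hr = 78.99901 mL
Volume remaining = 199 − 78.99901 = 120.001 mL
New rate:
Dose = 144 mcg/kg/min × 63 kg = 9072 mcg/min
9072 mcg/min × 60 min/hr = 544320 mcg/hr
Rate = 544320 mcg/hr ÷ 11879.4 mcg/mL = 45.82051 mL/hr
Time remaining = 120.001 mL ÷ 45.82051 mL/hr = 2.618936 hr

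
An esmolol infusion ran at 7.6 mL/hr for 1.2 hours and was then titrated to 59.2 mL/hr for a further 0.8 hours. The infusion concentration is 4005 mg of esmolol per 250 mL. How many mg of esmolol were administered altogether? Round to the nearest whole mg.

Concentration = 4005 mg ÷ 250 mL = 16.02 mg/mL
Stage 1: 7.6 mL/hr × 1.2 hr = 9.12 mL → 9.12 mL × 16.02 mg/mL = 146.1024 mg
Stage 2: 59.2 mL/hr × 0.8 hr = 47.36 mL → 47.36 mL × 16.02 mg/mL = 758.7072 mg
Total = 146.1024 + 758.7072 = 904.8096 mg

905 mg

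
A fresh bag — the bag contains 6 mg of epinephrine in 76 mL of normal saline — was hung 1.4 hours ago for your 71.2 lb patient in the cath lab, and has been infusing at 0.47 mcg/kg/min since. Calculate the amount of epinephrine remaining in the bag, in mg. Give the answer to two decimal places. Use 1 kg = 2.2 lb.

4.72 mg

Weight = 71.2 lb ÷ 2.2 lb/kg = 32.36364 kg
Dose = 0.47 mcg/kg/min × 32.36364 kg = 15.21091 mcg/min
15.21091 mcg/min × 60 min/hr = 912.6545 mcg/hr
Concentration = 6 mg ÷ 76 mL = 0.07894737 mg/mL = 78.94737 mcg/mL
Rate = 912.6545 mcg/hr ÷ 78.94737 mcg/mL = 11.56029 mL/hr
Volume infused = 11.56029 mL/hr × 1.4 hr = 16.18441 mL
Volume remaining = 76 − 16.18441 = 59.81559 mL
Drug remaining = 59.81559 mL × 78.94737 mcg/mL = 4722.284 mcg = 4.722284 mg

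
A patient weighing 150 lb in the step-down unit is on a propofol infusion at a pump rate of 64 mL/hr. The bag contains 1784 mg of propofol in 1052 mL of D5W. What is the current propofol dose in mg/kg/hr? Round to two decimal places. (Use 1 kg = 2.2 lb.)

1.59 mg/kg/hr

Weight = 150 lb ÷ 2.2 lb/kg = 68.18182 kg
Concentration = 1784 mg ÷ 1052 mL = 1.695817 mg/mL
Drug rate = 64 mL/hr × 1.695817 mg/mL = 108.5323 mg/hr
108.5323 mg/hr ÷ 68.18182 kg = 1.591807 mg/kg/hr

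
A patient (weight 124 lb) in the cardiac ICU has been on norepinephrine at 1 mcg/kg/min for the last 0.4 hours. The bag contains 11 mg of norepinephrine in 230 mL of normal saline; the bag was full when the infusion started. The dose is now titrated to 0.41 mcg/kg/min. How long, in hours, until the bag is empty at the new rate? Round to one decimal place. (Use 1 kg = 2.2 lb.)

Initial rate:
Weight = 124 lb ÷ 2.2 lb/kg = 56.36364 kg
Dose = 1 mcg/kg/min × 56.36364 kg = 56.36364 mcg/min
56.36364 mcg/min × 60 min/hr = 3381.818 mcg/hr
Concentration = 11 mg ÷ 230 mL = 0.04782609 mg/mL = 47.82609 mcg/mL
Rate = 3381.818 mcg/hr ÷ 47.82609 mcg/mL = 70.71074 mL/hr
Volume infused so far = 70.71074 mL/hr × 0.4 hr = 28.2843 mL
Volume remaining = 230 − 28.2843 = 201.7157 mL
New rate:
Dose = 0.41 mcg/kg/min × 56.36364 kg = 23.10909 mcg/min
23.10909 mcg/min × 60 min/hr = 1386.545 mcg/hr
Rate = 1386.545 mcg/hr ÷ 47.82609 mcg/mL = 28.9914 mL/hr
Time remaining = 201.7157 mL ÷ 28.9914 mL/hr = 6.957776 hr

7.0 hours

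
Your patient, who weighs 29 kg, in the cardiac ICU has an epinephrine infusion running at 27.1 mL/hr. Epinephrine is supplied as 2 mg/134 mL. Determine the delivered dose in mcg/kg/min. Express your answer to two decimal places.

0.23 mcg/kg/min

Concentration = 2 mg ÷ 134 mL = 0.01492537 mg/mL = 14.92537 mcg/mL
Drug rate = 27.1 mL/hr × 14.92537 mcg/mL = 404.4776 mcg/hr
404.4776 mcg/hr ÷ 60 min/hr = 6.741294 mcg/min
6.741294 mcg/min ÷ 29 kg = 0.2324584 mcg/kg/min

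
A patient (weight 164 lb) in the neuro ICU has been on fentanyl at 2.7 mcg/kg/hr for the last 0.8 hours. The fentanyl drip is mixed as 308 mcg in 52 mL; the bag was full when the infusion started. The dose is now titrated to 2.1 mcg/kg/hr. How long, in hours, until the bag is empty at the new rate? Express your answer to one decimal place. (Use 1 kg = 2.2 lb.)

Initial rate:
Weight = 164 lb ÷ 2.2 lb/kg = 74.54545 kg
Dose = 2.7 mcg/kg/hr × 74.54545 kg = 201.2727 mcg/hr
Concentration = 308 mcg ÷ 52 mL = 5.923077 mcg/mL
Rate = 201.2727 mcg/hr ÷ 5.923077 mcg/mL = 33.98111 mL/hr
Volume infused so far = 33.98111 mL/hr × 0.8 hr = 27.18489 mL
Volume remaining = 52 − 27.18489 = 24.81511 mL
New rate:
Dose = 2.1 mcg/kg/hr × 74.54545 kg = 156.5455 mcg/hr
Rate = 156.5455 mcg/hr ÷ 5.923077 mcg/mL = 26.42975 mL/hr
Time remaining = 24.81511 mL ÷ 26.42975 mL/hr = 0.9389082 hr

0.9 hours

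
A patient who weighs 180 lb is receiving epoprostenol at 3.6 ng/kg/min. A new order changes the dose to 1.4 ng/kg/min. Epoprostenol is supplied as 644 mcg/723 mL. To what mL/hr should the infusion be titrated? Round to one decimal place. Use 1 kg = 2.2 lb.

7.7 mL/hr

Weight = 180 lb ÷ 2.2 lb/kg = 81.81818 kg
Dose = 1.4 ng/kg/min × 81.81818 kg = 114.5455 ng/min
114.5455 ng/min × 60 min/hr = 6872.727 ng/hr
Concentration = 644 mcg ÷ 723 mL = 0.8907331 mcg/mL = 890.7331 ng/mL
Rate = 6872.727 ng/hr ÷ 890.7331 ng/mL = 7.71581 mL/hr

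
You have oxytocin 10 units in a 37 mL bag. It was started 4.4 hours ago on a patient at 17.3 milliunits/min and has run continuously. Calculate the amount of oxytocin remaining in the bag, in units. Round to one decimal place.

17.3 milliunits/min × 60 min/hr = 1038 milliunits/hr
Concentration = 10 units ÷ 37 mL = 0.2702703 units/mL = 270.2703 milliunits/mL
Rate = 1038 milliunits/hr ÷ 270.2703 milliunits/mL = 3.8406 mL/hr
Volume infused = 3.8406 mL/hr × 4.4 hr = 16.89864 mL
Volume remaining = 37 − 16.89864 = 20.10136 mL
Drug remaining = 20.10136 mL × 270.2703 milliunits/mL = 5432.8 milliunits = 5.4328 units

5.4 units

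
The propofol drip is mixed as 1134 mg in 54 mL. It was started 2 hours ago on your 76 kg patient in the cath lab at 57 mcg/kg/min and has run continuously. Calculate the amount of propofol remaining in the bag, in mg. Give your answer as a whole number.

Dose = 57 mcg/kg/min × 76 kg = 4332 mcg/min
4332 mcg/min × 60 min/hr = 259920 mcg/hr
Concentration = 1134 mg ÷ 54 mL = 21 mg/mL = 21000 mcg/mL
Rate = 259920 mcg/hr ÷ 21000 mcg/mL = 12.37714 mL/hr
Volume infused = 12.37714 mL/hr × 2 hr = 24.75429 mL
Volume remaining = 54 − 24.75429 = 29.24571 mL
Drug remaining = 29.24571 mL × 21000 mcg/mL = 614160 mcg = 614.16 mg

614 mg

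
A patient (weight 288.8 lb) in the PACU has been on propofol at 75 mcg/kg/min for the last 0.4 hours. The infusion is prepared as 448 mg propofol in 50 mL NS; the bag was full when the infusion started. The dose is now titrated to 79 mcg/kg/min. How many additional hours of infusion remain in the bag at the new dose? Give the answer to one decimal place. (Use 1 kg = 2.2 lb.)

0.3 hours

Initial rate:
Weight = 288.8 lb ÷ 2.2 lb/kg = 131.2727 kg
Dose = 75 mcg/kg/min × 131.2727 kg = 9845.455 mcg/min
9845.455 mcg/min × 60 min/hr = 590727.3 mcg/hr
Concentration = 448 mg ÷ 50 mL = 8.96 mg/mL = 8960 mcg/mL
Rate = 590727.3 mcg/hr ÷ 8960 mcg/mL = 65.92938 mL/hr
Volume infused so far = 65.92938 mL/hr × 0.4 hr = 26.37175 mL
Volume remaining = 50 − 26.37175 = 23.62825 mL
New rate:
Dose = 79 mcg/kg/min × 131.2727 kg = 10370.55 mcg/min
10370.55 mcg/min × 60 min/hr = 622232.7 mcg/hr
Rate = 622232.7 mcg/hr ÷ 8960 mcg/mL = 69.44562 mL/hr
Time remaining = 23.62825 mL ÷ 69.44562 mL/hr = 0.340241 hr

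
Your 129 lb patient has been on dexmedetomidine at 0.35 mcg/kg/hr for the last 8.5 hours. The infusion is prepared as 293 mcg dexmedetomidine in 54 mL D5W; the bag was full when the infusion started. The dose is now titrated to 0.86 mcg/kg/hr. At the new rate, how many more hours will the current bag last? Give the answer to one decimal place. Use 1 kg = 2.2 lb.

2.4 hours

Initial rate:
Weight = 129 lb ÷ 2.2 lb/kg = 58.63636 kg
Dose = 0.35 mcg/kg/hr × 58.63636 kg = 20.52273 mcg/hr
Concentration = 293 mcg ÷ 54 mL = 5.425926 mcg/mL
Rate = 20.52273 mcg/hr ÷ 5.425926 mcg/mL = 3.782346 mL/hr
Volume infused so far = 3.782346 mL/hr × 8.5 hr = 32.14994 mL
Volume remaining = 54 − 32.14994 = 21.85006 mL
New rate:
Dose = 0.86 mcg/kg/hr × 58.63636 kg = 50.42727 mcg/hr
Rate = 50.42727 mcg/hr ÷ 5.425926 mcg/mL = 9.293764 mL/hr
Time remaining = 21.85006 mL ÷ 9.293764 mL/hr = 2.351046 hr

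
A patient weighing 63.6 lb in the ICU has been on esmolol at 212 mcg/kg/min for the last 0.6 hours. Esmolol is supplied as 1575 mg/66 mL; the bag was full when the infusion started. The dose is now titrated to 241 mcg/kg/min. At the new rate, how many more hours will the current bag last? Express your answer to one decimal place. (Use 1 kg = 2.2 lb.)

3.2 hours

Initial rate:
Weight = 63.6 lb ÷ 2.2 lb/kg = 28.90909 kg
Dose = 212 mcg/kg/min × 28.90909 kg = 6128.727 mcg/min
6128.727 mcg/min × 60 min/hr = 367723.6 mcg/hr
Concentration = 1575 mg ÷ 66 mL = 23.86364 mg/mL = 23863.64 mcg/mL
Rate = 367723.6 mcg/hr ÷ 23863.64 mcg/mL = 15.40937 mL/hr
Volume infused so far = 15.40937 mL/hr × 0.6 hr = 9.245623 mL
Volume remaining = 66 − 9.245623 = 56.75438 mL
New rate:
Dose = 241 mcg/kg/min × 28.90909 kg = 6967.091 mcg/min
6967.091 mcg/min × 60 min/hr = 418025.5 mcg/hr
Rate = 418025.5 mcg/hr ÷ 23863.64 mcg/mL = 17.51726 mL/hr
Time remaining = 56.75438 mL ÷ 17.51726 mL/hr = 3.239912 hr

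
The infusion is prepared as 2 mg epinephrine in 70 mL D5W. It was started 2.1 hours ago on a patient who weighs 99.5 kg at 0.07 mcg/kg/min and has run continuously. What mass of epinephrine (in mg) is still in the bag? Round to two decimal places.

1.12 mg

Dose = 0.07 mcg/kg/min × 99.5 kg = 6.965 mcg/min
6.965 mcg/min × 60 min/hr = 417.9 mcg/hr
Concentration = 2 mg ÷ 70 mL = 0.02857143 mg/mL = 28.57143 mcg/mL
Rate = 417.9 mcg/hr ÷ 28.57143 mcg/mL = 14.6265 mL/hr
Volume infused = 14.6265 mL/hr × 2.1 hr = 30.71565 mL
Volume remaining = 70 − 30.71565 = 39.28435 mL
Drug remaining = 39.28435 mL × 28.57143 mcg/mL = 1122.41 mcg = 1.12241 mg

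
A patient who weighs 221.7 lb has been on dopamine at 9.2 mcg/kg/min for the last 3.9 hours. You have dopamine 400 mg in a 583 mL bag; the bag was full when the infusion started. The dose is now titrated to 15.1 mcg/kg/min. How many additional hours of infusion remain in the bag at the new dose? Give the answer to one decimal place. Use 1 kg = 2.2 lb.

Initial rate:
Weight = 221.7 lb ÷ 2.2 lb/kg = 100.7727 kg
Dose = 9.2 mcg/kg/min × 100.7727 kg = 927.1091 mcg/min
927.1091 mcg/min × 60 min/hr = 55626.55 mcg/hr
Concentration = 400 mg ÷ 583 mL = 0.6861063 mg/mL = 686.1063 mcg/mL
Rate = 55626.55 mcg/hr ÷ 686.1063 mcg/mL = 81.07569 mL/hr
Volume infused so far = 81.07569 mL/hr × 3.9 hr = 316.1952 mL
Volume remaining = 583 − 316.1952 = 266.8048 mL
New rate:
Dose = 15.1 mcg/kg/min × 100.7727 kg = 1521.668 mcg/min
1521.668 mcg/min × 60 min/hr = 91300.09 mcg/hr
Rate = 91300.09 mcg/hr ÷ 686.1063 mcg/mL = 133.0699 mL/hr
Time remaining = 266.8048 mL ÷ 133.0699 mL/hr = 2.004998 hr

2.0 hours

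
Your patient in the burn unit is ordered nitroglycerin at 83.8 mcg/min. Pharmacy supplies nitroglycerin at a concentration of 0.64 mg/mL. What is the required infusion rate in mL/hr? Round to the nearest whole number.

8 mL/hr

83.8 mcg/min × 60 min/hr = 5028 mcg/hr
Concentration = 0.64 mg/mL = 640 mcg/mL
Rate = 5028 mcg/hr ÷ 640 mcg/mL = 7.85625 mL/hr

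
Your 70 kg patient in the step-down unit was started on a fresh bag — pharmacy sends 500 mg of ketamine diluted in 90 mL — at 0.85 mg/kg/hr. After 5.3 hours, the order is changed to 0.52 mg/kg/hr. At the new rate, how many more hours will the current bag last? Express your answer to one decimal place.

5.1 hours

Initial rate:
Dose = 0.85 mg/kg/hr × 70 kg = 59.5 mg/hr
Concentration = 500 mg ÷ 90 mL = 5.555556 mg/mL
Rate = 59.5 mg/hr ÷ 5.555556 mg/mL = 10.71 mL/hr
Volume infused so far = 10.71 mL/hr × 5.3 hr = 56.763 mL
Volume remaining = 90 − 56.763 = 33.237 mL
New rate:
Dose = 0.52 mg/kg/hr × 70 kg = 36.4 mg/hr
Rate = 36.4 mg/hr ÷ 5.555556 mg/mL = 6.552 mL/hr
Time remaining = 33.237 mL ÷ 6.552 mL/hr = 5.072802 hr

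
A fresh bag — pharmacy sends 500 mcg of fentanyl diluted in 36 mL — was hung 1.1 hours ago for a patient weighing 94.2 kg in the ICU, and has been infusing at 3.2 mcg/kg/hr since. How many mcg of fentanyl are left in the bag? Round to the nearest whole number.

Dose = 3.2 mcg/kg/hr × 94.2 kg = 301.44 mcg/hr
Concentration = 500 mcg ÷ 36 mL = 13.88889 mcg/mL
Rate = 301.44 mcg/hr ÷ 13.88889 mcg/mL = 21.70368 mL/hr
Volume infused = 21.70368 mL/hr × 1.1 hr = 23.87405 mL
Volume remaining = 36 − 23.87405 = 12.12595 mL
Drug remaining = 12.12595 mL × 13.88889 mcg/mL = 168.416 mcg

168 mcg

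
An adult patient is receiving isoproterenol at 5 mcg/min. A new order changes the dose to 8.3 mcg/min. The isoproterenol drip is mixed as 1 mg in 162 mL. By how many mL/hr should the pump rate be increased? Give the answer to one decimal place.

At the current dose:
5 mcg/min × 60 min/hr = 300 mcg/hr
Concentration = 1 mg ÷ 162 mL = 0.00617284 mg/mL = 6.17284 mcg/mL
Rate = 300 mcg/hr ÷ 6.17284 mcg/mL = 48.6 mL/hr
At the new dose:
8.3 mcg/min × 60 min/hr = 498 mcg/hr
Rate = 498 mcg/hr ÷ 6.17284 mcg/mL = 80.676 mL/hr
Change = 80.676 − 48.6 = 32.076 mL/hr → 32.076 mL/hr increase

32.1 mL/hr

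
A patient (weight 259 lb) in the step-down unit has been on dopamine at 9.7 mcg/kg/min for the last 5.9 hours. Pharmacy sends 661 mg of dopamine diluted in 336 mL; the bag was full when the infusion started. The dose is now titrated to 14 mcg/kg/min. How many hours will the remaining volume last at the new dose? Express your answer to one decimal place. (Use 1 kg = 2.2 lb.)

Initial rate:
Weight = 259 lb ÷ 2.2 lb/kg = 117.7273 kg
Dose = 9.7 mcg/kg/min × 117.7273 kg = 1141.955 mcg/min
1141.955 mcg/min × 60 min/hr = 68517.27 mcg/hr
Concentration = 661 mg ÷ 336 mL = 1.967262 mg/mL = 1967.262 mcg/mL
Rate = 68517.27 mcg/hr ÷ 1967.262 mcg/mL = 34.82875 mL/hr
Volume infused so far = 34.82875 mL/hr × 5.9 hr = 205.4896 mL
Volume remaining = 336 − 205.4896 = 130.5104 mL
New rate:
Dose = 14 mcg/kg/min × 117.7273 kg = 1648.182 mcg/min
1648.182 mcg/min × 60 min/hr = 98890.91 mcg/hr
Rate = 98890.91 mcg/hr ÷ 1967.262 mcg/mL = 50.2683 mL/hr
Time remaining = 130.5104 mL ÷ 50.2683 mL/hr = 2.596276 hr

2.6 hours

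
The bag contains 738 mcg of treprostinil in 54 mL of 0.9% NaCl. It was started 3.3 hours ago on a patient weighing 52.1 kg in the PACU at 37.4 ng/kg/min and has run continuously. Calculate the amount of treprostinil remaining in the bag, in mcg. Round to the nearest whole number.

352 mcg

Dose = 37.4 ng/kg/min × 52.1 kg = 1948.54 ng/min
1948.54 ng/min × 60 min/hr = 116912.4 ng/hr
Concentration = 738 mcg ÷ 54 mL = 13.66667 mcg/mL = 13666.67 ng/mL
Rate = 116912.4 ng/hr ÷ 13666.67 ng/mL = 8.554566 mL/hr
Volume infused = 8.554566 mL/hr × 3.3 hr = 28.23007 mL
Volume remaining = 54 − 28.23007 = 25.76993 mL
Drug remaining = 25.76993 mL × 13666.67 ng/mL = 352189.1 ng = 352.1891 mcg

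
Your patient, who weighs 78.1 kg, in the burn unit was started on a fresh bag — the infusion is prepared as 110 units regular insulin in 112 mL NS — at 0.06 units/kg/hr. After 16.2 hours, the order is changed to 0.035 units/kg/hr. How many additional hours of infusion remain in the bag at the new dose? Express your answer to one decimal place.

Initial rate:
Dose = 0.06 units/kg/hr × 78.1 kg = 4.686 units/hr
Concentration = 110 units ÷ 112 mL = 0.9821429 units/mL
Rate = 4.686 units/hr ÷ 0.9821429 units/mL = 4.7712 mL/hr
Volume infused so far = 4.7712 mL/hr × 16.2 hr = 77.29344 mL
Volume remaining = 112 − 77.29344 = 34.70656 mL
New rate:
Dose = 0.035 units/kg/hr × 78.1 kg = 2.7335 units/hr
Rate = 2.7335 units/hr ÷ 0.9821429 units/mL = 2.7832 mL/hr
Time remaining = 34.70656 mL ÷ 2.7832 mL/hr = 12.47002 hr

12.5 hours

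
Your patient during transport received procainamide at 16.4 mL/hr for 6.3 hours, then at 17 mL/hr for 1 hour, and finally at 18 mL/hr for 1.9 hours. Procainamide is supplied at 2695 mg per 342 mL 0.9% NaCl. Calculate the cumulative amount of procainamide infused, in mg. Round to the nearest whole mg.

1218 mg

Concentration = 2695 mg ÷ 342 mL = 7.880117 mg/mL
Stage 1: 16.4 mL/hr × 6.3 hr = 103.32 mL → 103.32 mL × 7.880117 mg/mL = 814.1737 mg
Stage 2: 17 mL/hr × 1 hr = 17 mL → 17 mL × 7.880117 mg/mL = 133.962 mg
Stage 3: 18 mL/hr × 1.9 hr = 34.2 mL → 34.2 mL × 7.880117 mg/mL = 269.5 mg
Total = 814.1737 + 133.962 + 269.5 = 1217.636 mg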